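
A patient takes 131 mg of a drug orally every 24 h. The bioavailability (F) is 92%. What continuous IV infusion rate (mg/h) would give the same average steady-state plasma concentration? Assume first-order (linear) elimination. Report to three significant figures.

5.02 mg/h

Equivalent systemic input: infusion rate = F·D/τ.
Rate = 0.92 × 131 / 24 = 5.022 mg/h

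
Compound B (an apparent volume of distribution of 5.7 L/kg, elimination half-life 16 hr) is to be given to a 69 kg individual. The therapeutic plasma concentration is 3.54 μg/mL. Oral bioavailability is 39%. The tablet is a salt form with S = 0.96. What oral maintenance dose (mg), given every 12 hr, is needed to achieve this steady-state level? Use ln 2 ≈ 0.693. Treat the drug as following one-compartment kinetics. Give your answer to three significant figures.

Vd(total) = 69 kg × 5.7 L/kg = 393.3 L
k = 0.693/16 = 0.04331 h⁻¹, so CL = k·Vd = 0.04331 × 393.3 = 17.03 L/h
D = CL × Css × τ / F / S = 17.03 × 3.54 × 12 / 0.39 / 0.96 = 1932 mg

1930 mg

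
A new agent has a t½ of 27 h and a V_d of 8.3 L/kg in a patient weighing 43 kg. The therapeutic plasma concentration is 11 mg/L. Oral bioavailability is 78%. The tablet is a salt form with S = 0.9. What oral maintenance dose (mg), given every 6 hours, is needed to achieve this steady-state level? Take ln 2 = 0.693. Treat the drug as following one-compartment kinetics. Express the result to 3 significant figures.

861 mg

Vd(total) = 43 kg × 8.3 L/kg = 356.9 L
CL = ln 2 · Vd / t½ = 0.693 × 356.9 / 27 = 9.160 L/h
D = CL × Css × τ / F / S = 9.160 × 11 × 6 / 0.78 / 0.9 = 861.2 mg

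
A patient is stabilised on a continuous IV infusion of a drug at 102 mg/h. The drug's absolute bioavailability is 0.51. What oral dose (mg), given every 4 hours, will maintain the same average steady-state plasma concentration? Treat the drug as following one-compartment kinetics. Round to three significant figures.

To maintain the same Css, the systemic dosing rate must be unchanged: F·D/τ = infusion rate.
D = rate × τ / F = 102 × 4 / 0.51 = 800.0 mg

800 mg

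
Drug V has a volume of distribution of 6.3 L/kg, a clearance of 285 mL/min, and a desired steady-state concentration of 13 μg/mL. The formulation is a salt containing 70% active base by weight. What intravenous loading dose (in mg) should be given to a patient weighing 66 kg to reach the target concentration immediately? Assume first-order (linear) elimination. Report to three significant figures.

7720 mg

Vd = 6.3 L/kg × 66 kg = 415.8 L
LD = Vd × C / S = 415.8 × 13.00 / 0.7 = 7722 mg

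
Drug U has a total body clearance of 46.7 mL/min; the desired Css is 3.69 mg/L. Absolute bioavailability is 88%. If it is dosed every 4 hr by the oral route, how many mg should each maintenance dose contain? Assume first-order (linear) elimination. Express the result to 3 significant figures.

47.0 mg

CL = 46.7 mL/min × 60/1000 = 2.802 L/h
D = CL × Css × τ / F = 2.802 × 3.69 × 4 / 0.88 = 47.00 mg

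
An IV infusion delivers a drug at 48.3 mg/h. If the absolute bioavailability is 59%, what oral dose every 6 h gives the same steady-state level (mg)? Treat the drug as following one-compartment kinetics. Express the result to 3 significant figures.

To maintain the same Css, the systemic dosing rate must be unchanged: F·D/τ = infusion rate.
D = rate × τ / F = 48.3 × 6 / 0.59 = 491.2 mg

491 mg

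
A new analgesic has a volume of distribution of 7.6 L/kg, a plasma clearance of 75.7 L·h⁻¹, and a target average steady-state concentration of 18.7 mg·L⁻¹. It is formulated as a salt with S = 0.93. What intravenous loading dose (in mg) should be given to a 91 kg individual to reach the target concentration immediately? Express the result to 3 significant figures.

13900 mg

Total Vd = 7.6 × 91 = 691.6 L
LD = Vd × C / S = 691.6 × 18.70 / 0.93 = 13910 mg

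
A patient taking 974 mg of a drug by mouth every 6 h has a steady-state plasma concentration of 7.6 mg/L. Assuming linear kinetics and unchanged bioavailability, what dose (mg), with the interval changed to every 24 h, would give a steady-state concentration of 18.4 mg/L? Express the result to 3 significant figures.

For first-order elimination, Css ∝ F·D/(CL·τ); F and CL are unchanged, so Css ∝ D/τ.
D₂ = D₁ × (Css,target / Css,current) × (τ₂/τ₁) = 974 × (18.4/7.6) × (24/6) = 9432 mg

9430 mg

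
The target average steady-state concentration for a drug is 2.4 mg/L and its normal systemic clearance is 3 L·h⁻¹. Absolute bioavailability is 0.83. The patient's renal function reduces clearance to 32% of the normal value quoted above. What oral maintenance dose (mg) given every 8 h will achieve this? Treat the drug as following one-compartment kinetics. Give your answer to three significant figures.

22.2 mg

Patient clearance = 0.32 × 3.000 = 0.9600 L/h
D = CL × Css × τ / F = 0.9600 × 2.4 × 8 / 0.83 = 22.21 mg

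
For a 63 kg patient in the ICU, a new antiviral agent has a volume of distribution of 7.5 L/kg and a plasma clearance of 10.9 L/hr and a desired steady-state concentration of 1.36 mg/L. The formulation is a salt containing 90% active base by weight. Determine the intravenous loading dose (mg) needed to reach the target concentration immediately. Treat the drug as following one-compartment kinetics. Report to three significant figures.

714 mg

Total Vd = 7.5 × 63 = 472.5 L
LD is governed by Vd — clearance does not enter the loading-dose calculation.
LD = Vd × C / S = 472.5 × 1.360 / 0.9 = 714.0 mg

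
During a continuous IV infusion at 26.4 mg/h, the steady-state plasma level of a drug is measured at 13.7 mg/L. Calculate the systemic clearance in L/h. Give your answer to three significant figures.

At steady state, infusion rate = CL × Css, so CL = rate / Css.
CL = 26.4 / 13.7 = 1.927 L/h

1.93 L/h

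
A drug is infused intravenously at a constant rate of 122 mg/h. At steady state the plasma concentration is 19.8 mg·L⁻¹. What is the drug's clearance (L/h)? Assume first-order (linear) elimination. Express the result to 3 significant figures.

6.16 L/h

At steady state, infusion rate = CL × Css, so CL = rate / Css.
CL = 122 / 19.8 = 6.162 L/h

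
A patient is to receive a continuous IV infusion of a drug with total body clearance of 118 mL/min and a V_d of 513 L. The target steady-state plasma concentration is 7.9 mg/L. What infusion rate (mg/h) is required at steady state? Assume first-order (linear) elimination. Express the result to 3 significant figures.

55.9 mg/h

CL = 118 mL/min × 60/1000 = 7.080 L/h
Maintenance depends on clearance, not Vd — rate in must match rate out.
Rate = CL × Css = 7.080 × 7.9 = 55.93 mg/h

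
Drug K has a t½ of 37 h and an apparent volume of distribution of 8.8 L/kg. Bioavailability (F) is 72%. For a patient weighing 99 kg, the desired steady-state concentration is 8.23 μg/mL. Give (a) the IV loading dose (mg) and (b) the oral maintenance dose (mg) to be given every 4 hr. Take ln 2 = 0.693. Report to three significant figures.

(a) 7170 mg; (b) 746 mg

Vd(total) = 99 kg × 8.8 L/kg = 871.2 L
LD = Vd × C = 871.2 × 8.23 = 7170 mg
CL = 0.693 × Vd / t½ = 0.693 × 871.2 / 37 = 16.32 L/h
D = CL × Css × τ / F = 16.32 × 8.23 × 4 / 0.72 = 746.2 mg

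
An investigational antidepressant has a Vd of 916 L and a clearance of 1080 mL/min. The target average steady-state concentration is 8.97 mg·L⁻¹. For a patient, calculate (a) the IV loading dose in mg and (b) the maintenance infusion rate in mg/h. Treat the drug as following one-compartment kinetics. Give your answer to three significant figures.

(a) 8220 mg; (b) 581 mg/h

Loading dose = Vd × C = 916.0 × 8.97 = 8217 mg
CL = 1080 mL/min × 60/1000 = 64.80 L/h
Infusion rate = 64.80 L/h × 8.97 mg/L = 581.3 mg/h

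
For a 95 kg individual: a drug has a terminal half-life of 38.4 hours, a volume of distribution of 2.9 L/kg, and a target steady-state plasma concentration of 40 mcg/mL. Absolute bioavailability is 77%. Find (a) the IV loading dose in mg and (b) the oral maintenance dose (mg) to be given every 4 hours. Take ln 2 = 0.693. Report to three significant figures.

Vd(total) = 95 kg × 2.9 L/kg = 275.5 L
LD = Vd × C = 275.5 × 40 = 11020 mg
CL = 0.693 × Vd / t½ = 0.693 × 275.5 / 38.4 = 4.972 L/h
D = CL × Css × τ / F = 4.972 × 40 × 4 / 0.77 = 1033 mg

(a) 11000 mg; (b) 1030 mg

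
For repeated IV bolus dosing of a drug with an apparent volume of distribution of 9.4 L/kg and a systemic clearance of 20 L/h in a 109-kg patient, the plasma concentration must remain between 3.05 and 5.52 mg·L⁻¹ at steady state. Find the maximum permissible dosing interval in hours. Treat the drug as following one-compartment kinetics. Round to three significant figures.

30.4 h

Vd(total) = 109 kg × 9.4 L/kg = 1025 L
k = CL / Vd = 20.00 / 1025 = 0.01951 h⁻¹
Between IV bolus doses, concentration decays as C = C₀·e^(−kτ), so C_peak/C_trough = e^(kτ).
τ_max = ln(C_peak/C_trough) / k = ln(5.52/3.05) / 0.01951 = 0.5932 / 0.01951 = 30.40 h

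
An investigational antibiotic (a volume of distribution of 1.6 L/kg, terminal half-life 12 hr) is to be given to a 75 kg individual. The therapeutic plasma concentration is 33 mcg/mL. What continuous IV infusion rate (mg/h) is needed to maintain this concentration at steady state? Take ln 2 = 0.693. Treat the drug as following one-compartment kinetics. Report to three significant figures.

Vd = 1.6 L/kg × 75 kg = 120.0 L
CL = ln 2 · Vd / t½ = 0.693 × 120.0 / 12 = 6.930 L/h
Infusion rate = CL × Css = 6.930 × 33 = 228.7 mg/h

229 mg/h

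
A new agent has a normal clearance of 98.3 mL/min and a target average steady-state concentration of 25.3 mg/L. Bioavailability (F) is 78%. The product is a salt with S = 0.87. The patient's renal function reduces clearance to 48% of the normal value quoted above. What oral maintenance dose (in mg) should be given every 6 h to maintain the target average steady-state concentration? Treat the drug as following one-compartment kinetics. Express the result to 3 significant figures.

633 mg

Convert clearance: 98.3 mL/min × 60 min/h ÷ 1000 mL/L = 5.898 L/h
Patient clearance = 0.48 × 5.898 = 2.831 L/h
At steady state, dose per interval replaces the amount cleared in that interval: F·S·D/τ = CL·Css.
D = CL × Css × τ / F / S = 2.831 × 25.3 × 6 / 0.78 / 0.87 = 633.3 mg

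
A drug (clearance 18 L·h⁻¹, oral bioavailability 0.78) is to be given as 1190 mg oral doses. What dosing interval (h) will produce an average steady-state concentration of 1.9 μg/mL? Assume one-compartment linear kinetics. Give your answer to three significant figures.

F·D/τ = CL·Css → τ = F·D / (CL·Css).
τ = 0.78 × 1190 / (18 × 1.9) = 27.14 h

27.1 h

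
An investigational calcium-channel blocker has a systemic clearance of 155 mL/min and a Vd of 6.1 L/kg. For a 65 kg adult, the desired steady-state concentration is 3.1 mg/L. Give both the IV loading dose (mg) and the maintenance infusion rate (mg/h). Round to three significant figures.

(a) 1230 mg; (b) 28.8 mg/h

Vd(total) = 65 kg × 6.1 L/kg = 396.5 L
Loading: fill Vd to C_target → 396.5 L × 3.1 mg/L = 1229 mg
CL = 155 mL/min = 155 × 0.06 = 9.300 L/h
Infusion rate = 9.300 L/h × 3.1 mg/L = 28.83 mg/h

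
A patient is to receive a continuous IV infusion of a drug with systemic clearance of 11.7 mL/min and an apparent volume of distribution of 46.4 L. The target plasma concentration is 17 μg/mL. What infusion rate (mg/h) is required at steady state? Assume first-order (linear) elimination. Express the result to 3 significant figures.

11.9 mg/h

Convert clearance: 11.7 mL/min × 60 min/h ÷ 1000 mL/L = 0.7020 L/h
Infusion rate = CL · Css = 0.7020 L/h × 17 mg/L = 11.93 mg/h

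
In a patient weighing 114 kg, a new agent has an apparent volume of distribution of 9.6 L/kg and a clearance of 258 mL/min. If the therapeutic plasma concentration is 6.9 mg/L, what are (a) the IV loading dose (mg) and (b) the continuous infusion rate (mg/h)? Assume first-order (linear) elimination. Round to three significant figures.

(a) 7550 mg; (b) 107 mg/h

Vd = 9.6 L/kg × 114 kg = 1094 L
Loading dose = Vd × C = 1094 × 6.9 = 7549 mg
Convert clearance: 258 mL/min × 60 min/h ÷ 1000 mL/L = 15.48 L/h
Infusion rate = 15.48 L/h × 6.9 mg/L = 106.8 mg/h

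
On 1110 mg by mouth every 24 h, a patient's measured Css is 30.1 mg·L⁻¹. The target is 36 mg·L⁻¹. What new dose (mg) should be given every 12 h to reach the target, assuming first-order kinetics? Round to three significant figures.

For first-order elimination, Css ∝ F·D/(CL·τ); F and CL are unchanged, so Css ∝ D/τ.
D₂ = D₁ × (Css,target / Css,current) × (τ₂/τ₁) = 1110 × (36/30.1) × (12/24) = 663.8 mg

664 mg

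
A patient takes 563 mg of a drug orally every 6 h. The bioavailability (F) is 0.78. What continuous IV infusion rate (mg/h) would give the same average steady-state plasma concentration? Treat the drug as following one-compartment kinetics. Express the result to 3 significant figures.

73.2 mg/h

Equivalent systemic input: infusion rate = F·D/τ.
Rate = 0.78 × 563 / 6 = 73.19 mg/h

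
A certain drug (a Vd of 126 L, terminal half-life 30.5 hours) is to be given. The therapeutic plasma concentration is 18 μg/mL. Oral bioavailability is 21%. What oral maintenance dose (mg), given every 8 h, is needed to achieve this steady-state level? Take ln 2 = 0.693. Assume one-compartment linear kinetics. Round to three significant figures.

1960 mg

CL = 0.693 × Vd / t½ = 0.693 × 126.0 / 30.5 = 2.863 L/h
D = CL × Css × τ / F = 2.863 × 18 × 8 / 0.21 = 1963 mg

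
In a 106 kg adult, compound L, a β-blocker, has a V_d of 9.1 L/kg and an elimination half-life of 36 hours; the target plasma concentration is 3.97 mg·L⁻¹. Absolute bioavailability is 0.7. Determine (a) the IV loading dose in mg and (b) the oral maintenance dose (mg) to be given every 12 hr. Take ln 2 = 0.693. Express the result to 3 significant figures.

(a) 3830 mg; (b) 1260 mg

Total Vd = 9.1 × 106 = 964.6 L
LD = Vd × C = 964.6 × 3.97 = 3829 mg
CL = 0.693 × Vd / t½ = 0.693 × 964.6 / 36 = 18.57 L/h
D = CL × Css × τ / F = 18.57 × 3.97 × 12 / 0.7 = 1264 mg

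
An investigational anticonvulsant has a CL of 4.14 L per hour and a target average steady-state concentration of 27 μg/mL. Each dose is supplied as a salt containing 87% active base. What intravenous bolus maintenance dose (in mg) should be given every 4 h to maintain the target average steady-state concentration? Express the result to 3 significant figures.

514 mg

D = CL × Css × τ / S = 4.140 × 27 × 4 / 0.87 = 513.9 mg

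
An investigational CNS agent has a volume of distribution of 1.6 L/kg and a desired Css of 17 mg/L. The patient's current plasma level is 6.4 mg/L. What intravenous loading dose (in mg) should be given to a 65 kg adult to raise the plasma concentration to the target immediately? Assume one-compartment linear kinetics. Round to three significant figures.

Vd(total) = 65 kg × 1.6 L/kg = 104.0 L
The loading dose fills Vd to the target concentration.
Concentration deficit ΔC = 17 − 6.4 = 10.60 mg/L
LD = Vd × ΔC = 104.0 × 10.60 = 1102 mg

1100 mg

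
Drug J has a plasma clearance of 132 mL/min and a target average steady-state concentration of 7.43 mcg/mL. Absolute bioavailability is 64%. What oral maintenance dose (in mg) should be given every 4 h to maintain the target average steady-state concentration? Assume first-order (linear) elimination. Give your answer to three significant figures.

368 mg

CL = 132 mL/min × 60/1000 = 7.920 L/h
D = CL × Css × τ / F = 7.920 × 7.43 × 4 / 0.64 = 367.8 mg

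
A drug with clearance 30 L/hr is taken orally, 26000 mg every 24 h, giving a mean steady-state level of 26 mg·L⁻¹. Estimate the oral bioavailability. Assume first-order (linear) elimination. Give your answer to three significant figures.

F·D/τ = CL·Css at steady state → F = CL·Css·τ / D.
F = 30 × 26 × 24 / 26000 = 0.720

0.720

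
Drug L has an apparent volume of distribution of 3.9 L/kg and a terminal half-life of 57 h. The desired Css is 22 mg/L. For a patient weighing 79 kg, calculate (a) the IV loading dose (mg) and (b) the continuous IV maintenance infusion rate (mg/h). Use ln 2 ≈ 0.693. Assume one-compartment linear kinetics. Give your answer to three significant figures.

Vd = 3.9 L/kg × 79 kg = 308.1 L
LD = Vd × C = 308.1 × 22 = 6778 mg
CL = 0.693 × Vd / t½ = 0.693 × 308.1 / 57 = 3.746 L/h
Infusion rate = CL × Css = 3.746 × 22 = 82.41 mg/h

(a) 6780 mg; (b) 82.4 mg/h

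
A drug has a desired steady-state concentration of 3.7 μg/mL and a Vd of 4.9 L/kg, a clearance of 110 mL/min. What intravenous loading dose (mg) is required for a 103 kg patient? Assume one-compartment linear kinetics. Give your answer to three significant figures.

1870 mg

Vd(total) = 103 kg × 4.9 L/kg = 504.7 L
The loading dose fills Vd to the target concentration; clearance is irrelevant here.
LD = Vd × C = 504.7 × 3.700 = 1867 mg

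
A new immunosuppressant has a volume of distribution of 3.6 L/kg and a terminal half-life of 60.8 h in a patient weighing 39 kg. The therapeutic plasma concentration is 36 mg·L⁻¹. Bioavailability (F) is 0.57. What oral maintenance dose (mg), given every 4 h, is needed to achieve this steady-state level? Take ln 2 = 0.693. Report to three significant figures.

404 mg

Vd(total) = 39 kg × 3.6 L/kg = 140.4 L
CL = ln 2 · Vd / t½ = 0.693 × 140.4 / 60.8 = 1.600 L/h
D = CL × Css × τ / F = 1.600 × 36 × 4 / 0.57 = 404.2 mg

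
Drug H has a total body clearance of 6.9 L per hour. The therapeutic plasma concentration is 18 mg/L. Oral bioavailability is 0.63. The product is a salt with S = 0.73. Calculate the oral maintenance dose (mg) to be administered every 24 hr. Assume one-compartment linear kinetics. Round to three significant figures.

D = CL × Css × τ / F / S = 6.900 × 18 × 24 / 0.63 / 0.73 = 6481 mg

6480 mg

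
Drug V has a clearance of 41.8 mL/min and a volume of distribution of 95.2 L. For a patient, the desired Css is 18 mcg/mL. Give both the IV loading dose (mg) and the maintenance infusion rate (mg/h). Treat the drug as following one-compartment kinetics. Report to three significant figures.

(a) 1710 mg; (b) 45.1 mg/h

Loading dose = Vd × C = 95.20 × 18 = 1714 mg
CL = 41.8 mL/min = 41.8 × 0.06 = 2.508 L/h
Maintenance infusion rate = CL × Css = 2.508 × 18 = 45.14 mg/h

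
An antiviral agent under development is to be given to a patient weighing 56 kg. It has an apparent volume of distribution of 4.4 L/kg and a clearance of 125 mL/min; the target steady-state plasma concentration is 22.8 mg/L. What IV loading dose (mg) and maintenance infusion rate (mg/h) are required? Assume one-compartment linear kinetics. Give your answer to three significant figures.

Total Vd = 4.4 × 56 = 246.4 L
LD = Vd · C_target = 246.4 × 22.8 = 5618 mg
Convert clearance: 125 mL/min × 60 min/h ÷ 1000 mL/L = 7.500 L/h
Infusion rate = 7.500 L/h × 22.8 mg/L = 171.0 mg/h

(a) 5620 mg; (b) 171 mg/h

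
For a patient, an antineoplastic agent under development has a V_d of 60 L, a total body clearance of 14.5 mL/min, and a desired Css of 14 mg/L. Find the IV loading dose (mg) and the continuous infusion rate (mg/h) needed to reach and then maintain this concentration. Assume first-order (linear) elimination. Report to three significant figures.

(a) 840 mg; (b) 12.2 mg/h

Loading: fill Vd to C_target → 60.00 L × 14 mg/L = 840.0 mg
CL = 14.5 mL/min × 60/1000 = 0.8700 L/h
Maintenance infusion rate = CL × Css = 0.8700 × 14 = 12.18 mg/h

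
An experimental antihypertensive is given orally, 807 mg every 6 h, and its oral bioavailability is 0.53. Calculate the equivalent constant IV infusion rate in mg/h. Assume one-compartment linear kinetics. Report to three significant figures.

71.3 mg/h

Equivalent systemic input: infusion rate = F·D/τ.
Rate = 0.53 × 807 / 6 = 71.29 mg/h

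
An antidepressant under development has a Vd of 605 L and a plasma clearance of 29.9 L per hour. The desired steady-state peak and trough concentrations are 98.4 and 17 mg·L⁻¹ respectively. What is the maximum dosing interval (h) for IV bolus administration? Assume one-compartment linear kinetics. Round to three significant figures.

35.5 h

k = CL / Vd = 29.90 / 605.0 = 0.04942 h⁻¹
Between IV bolus doses, concentration decays as C = C₀·e^(−kτ), so C_peak/C_trough = e^(kτ).
τ_max = ln(C_peak/C_trough) / k = ln(98.4/17) / 0.04942 = 1.756 / 0.04942 = 35.53 h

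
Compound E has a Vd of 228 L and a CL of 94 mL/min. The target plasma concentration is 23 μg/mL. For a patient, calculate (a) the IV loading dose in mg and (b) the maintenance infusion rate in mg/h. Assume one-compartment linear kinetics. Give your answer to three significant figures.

Loading: fill Vd to C_target → 228.0 L × 23 mg/L = 5244 mg
CL = 94 mL/min = 94 × 0.06 = 5.640 L/h
Maintenance infusion rate = CL × Css = 5.640 × 23 = 129.7 mg/h

(a) 5240 mg; (b) 130 mg/h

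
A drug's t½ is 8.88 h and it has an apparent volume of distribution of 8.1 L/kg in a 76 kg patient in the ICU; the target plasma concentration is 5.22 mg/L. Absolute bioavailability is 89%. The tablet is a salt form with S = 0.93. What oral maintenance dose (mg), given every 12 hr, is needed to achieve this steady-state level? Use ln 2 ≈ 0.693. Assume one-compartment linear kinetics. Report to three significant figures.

3640 mg

Total Vd = 8.1 × 76 = 615.6 L
k = 0.693/8.88 = 0.07804 h⁻¹, so CL = k·Vd = 0.07804 × 615.6 = 48.04 L/h
D = CL × Css × τ / F / S = 48.04 × 5.22 × 12 / 0.89 / 0.93 = 3636 mg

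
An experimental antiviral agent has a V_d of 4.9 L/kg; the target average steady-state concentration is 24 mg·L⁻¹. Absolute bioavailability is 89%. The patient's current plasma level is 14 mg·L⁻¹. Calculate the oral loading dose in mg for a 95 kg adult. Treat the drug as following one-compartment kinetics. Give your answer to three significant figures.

Vd(total) = 95 kg × 4.9 L/kg = 465.5 L
The loading dose fills Vd to the target concentration.
Concentration deficit ΔC = 24 − 14 = 10.00 mg/L
LD = Vd × ΔC / F = 465.5 × 10.00 / 0.89 = 5230 mg

5230 mg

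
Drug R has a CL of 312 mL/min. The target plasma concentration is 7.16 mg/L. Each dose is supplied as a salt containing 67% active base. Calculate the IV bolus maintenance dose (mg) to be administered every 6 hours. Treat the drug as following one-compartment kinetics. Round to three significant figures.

1200 mg

CL = 312 mL/min = 312 × 0.06 = 18.72 L/h
D = CL × Css × τ / S = 18.72 × 7.16 × 6 / 0.67 = 1200 mg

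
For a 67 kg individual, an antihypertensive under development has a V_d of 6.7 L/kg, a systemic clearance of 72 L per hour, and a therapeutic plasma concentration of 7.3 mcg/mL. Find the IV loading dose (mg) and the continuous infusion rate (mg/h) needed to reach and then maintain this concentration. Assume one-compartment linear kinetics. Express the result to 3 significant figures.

Vd = 6.7 L/kg × 67 kg = 448.9 L
LD = Vd · C_target = 448.9 × 7.3 = 3277 mg
Maintenance infusion rate = CL × Css = 72.00 × 7.3 = 525.6 mg/h

(a) 3280 mg; (b) 526 mg/h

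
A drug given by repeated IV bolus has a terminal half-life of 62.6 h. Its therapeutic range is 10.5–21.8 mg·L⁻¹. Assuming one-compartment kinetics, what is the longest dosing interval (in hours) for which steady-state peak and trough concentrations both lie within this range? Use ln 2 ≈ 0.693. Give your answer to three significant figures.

k = 0.693 / t½ = 0.693 / 62.6 = 0.01107 h⁻¹
Between IV bolus doses, concentration decays as C = C₀·e^(−kτ), so C_peak/C_trough = e^(kτ).
τ_max = ln(C_peak/C_trough) / k = ln(21.8/10.5) / 0.01107 = 0.7305 / 0.01107 = 65.99 h

66.0 h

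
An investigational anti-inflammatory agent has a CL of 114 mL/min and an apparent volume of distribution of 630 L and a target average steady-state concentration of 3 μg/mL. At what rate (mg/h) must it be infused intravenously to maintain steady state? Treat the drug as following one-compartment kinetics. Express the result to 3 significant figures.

20.5 mg/h

CL = 114 mL/min × 60/1000 = 6.840 L/h
R₀ = 6.840 × 3 = 20.52 mg/h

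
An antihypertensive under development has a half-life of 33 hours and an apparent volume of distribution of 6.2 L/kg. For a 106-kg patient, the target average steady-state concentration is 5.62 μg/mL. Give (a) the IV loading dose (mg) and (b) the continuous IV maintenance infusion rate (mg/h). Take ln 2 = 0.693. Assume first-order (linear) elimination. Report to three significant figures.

Vd = 6.2 L/kg × 106 kg = 657.2 L
LD = Vd × C = 657.2 × 5.62 = 3693 mg
CL = 0.693 × Vd / t½ = 0.693 × 657.2 / 33 = 13.80 L/h
Infusion rate = CL × Css = 13.80 × 5.62 = 77.56 mg/h

(a) 3690 mg; (b) 77.6 mg/h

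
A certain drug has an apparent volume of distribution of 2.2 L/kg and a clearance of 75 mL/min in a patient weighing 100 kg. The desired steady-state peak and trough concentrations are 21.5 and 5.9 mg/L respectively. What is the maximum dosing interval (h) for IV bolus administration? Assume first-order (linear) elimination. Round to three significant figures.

63.2 h

Total Vd = 2.2 × 100 = 220.0 L
CL = 75 mL/min × 60/1000 = 4.500 L/h
k = CL / Vd = 4.500 / 220.0 = 0.02045 h⁻¹
Between IV bolus doses, concentration decays as C = C₀·e^(−kτ), so C_peak/C_trough = e^(kτ).
τ_max = ln(C_peak/C_trough) / k = ln(21.5/5.9) / 0.02045 = 1.293 / 0.02045 = 63.23 h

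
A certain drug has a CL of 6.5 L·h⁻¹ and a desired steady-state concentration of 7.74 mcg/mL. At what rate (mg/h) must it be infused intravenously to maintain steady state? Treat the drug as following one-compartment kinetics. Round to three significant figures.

50.3 mg/h

At steady state, infusion rate equals elimination rate: rate in = CL × Css.
Rate = CL × Css = 6.500 × 7.74 = 50.31 mg/h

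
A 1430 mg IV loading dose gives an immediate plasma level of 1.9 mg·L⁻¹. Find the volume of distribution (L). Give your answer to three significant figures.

753 L

Immediately after an IV bolus, C₀ = Dose / Vd, so Vd = Dose / C₀.
Vd = 1430 / 1.9 = 752.6 L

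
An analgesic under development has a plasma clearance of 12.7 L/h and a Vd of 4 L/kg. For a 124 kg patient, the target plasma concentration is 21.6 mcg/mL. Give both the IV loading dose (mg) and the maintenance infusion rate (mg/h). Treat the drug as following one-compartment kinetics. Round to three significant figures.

(a) 10700 mg; (b) 274 mg/h

Total Vd = 4 × 124 = 496.0 L
LD = Vd · C_target = 496.0 × 21.6 = 10710 mg
Maintenance: replace elimination → rate = CL × Css = 12.70 × 21.6 = 274.3 mg/h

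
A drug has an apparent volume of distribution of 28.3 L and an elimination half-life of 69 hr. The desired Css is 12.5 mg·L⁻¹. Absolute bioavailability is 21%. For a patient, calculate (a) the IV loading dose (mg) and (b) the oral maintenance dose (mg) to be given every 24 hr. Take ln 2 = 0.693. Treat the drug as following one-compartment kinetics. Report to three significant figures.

(a) 354 mg; (b) 406 mg

LD = Vd × C = 28.30 × 12.5 = 353.8 mg
CL = 0.693 × Vd / t½ = 0.693 × 28.30 / 69 = 0.2842 L/h
D = CL × Css × τ / F = 0.2842 × 12.5 × 24 / 0.21 = 406.0 mg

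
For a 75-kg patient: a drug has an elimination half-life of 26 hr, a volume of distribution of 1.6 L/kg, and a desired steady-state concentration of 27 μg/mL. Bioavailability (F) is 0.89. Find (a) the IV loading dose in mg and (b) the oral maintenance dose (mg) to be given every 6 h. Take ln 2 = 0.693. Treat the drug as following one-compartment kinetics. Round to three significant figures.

(a) 3240 mg; (b) 582 mg

Total Vd = 1.6 × 75 = 120.0 L
LD = Vd × C = 120.0 × 27 = 3240 mg
CL = 0.693 × Vd / t½ = 0.693 × 120.0 / 26 = 3.198 L/h
D = CL × Css × τ / F = 3.198 × 27 × 6 / 0.89 = 582.1 mg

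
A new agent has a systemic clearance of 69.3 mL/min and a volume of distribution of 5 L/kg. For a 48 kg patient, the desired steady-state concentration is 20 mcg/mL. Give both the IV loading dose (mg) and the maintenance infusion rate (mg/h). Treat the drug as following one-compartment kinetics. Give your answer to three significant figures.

Total Vd = 5 × 48 = 240.0 L
Loading dose = Vd × C = 240.0 × 20 = 4800 mg
Convert clearance: 69.3 mL/min × 60 min/h ÷ 1000 mL/L = 4.158 L/h
Maintenance: replace elimination → rate = CL × Css = 4.158 × 20 = 83.16 mg/h

(a) 4800 mg; (b) 83.2 mg/h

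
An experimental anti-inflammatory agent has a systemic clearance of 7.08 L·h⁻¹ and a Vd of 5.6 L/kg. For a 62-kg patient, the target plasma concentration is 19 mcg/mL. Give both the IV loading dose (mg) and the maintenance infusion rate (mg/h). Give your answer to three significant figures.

Total Vd = 5.6 × 62 = 347.2 L
LD = Vd · C_target = 347.2 × 19 = 6597 mg
Maintenance infusion rate = CL × Css = 7.080 × 19 = 134.5 mg/h

(a) 6600 mg; (b) 135 mg/h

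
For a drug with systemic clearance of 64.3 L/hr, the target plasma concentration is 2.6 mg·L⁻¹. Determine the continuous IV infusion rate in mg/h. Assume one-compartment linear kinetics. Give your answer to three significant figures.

167 mg/h

At steady state, infusion rate equals elimination rate: rate in = CL × Css.
Infusion rate = CL · Css = 64.30 L/h × 2.6 mg/L = 167.2 mg/h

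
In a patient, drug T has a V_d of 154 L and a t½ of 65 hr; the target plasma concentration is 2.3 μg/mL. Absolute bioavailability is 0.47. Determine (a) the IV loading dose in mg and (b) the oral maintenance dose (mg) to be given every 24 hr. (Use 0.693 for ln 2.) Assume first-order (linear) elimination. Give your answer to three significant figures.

LD = Vd × C = 154.0 × 2.3 = 354.2 mg
CL = 0.693 × Vd / t½ = 0.693 × 154.0 / 65 = 1.642 L/h
D = CL × Css × τ / F = 1.642 × 2.3 × 24 / 0.47 = 192.8 mg

(a) 354 mg; (b) 193 mg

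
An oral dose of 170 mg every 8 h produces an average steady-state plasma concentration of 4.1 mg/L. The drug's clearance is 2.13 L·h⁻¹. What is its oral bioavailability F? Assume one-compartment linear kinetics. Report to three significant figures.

F·D/τ = CL·Css at steady state → F = CL·Css·τ / D.
F = 2.13 × 4.1 × 8 / 170 = 0.411

0.411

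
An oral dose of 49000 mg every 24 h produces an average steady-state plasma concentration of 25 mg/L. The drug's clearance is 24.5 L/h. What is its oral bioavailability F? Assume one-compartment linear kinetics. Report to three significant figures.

F·D/τ = CL·Css at steady state → F = CL·Css·τ / D.
F = 24.5 × 25 × 24 / 49000 = 0.300

0.300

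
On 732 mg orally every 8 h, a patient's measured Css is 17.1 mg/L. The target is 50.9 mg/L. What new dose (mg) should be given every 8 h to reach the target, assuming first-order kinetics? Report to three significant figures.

2180 mg

With linear kinetics, Css is proportional to dose rate (D/τ) at fixed clearance.
D₂ = D₁ × (Css,target / Css,current) = 732 × 50.9/17.1 = 2179 mg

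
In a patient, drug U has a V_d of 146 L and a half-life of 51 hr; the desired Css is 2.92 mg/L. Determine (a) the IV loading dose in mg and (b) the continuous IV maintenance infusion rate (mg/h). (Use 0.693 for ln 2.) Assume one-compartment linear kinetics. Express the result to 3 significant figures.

(a) 426 mg; (b) 5.79 mg/h

LD = Vd × C = 146.0 × 2.92 = 426.3 mg
CL = 0.693 × Vd / t½ = 0.693 × 146.0 / 51 = 1.984 L/h
Infusion rate = CL × Css = 1.984 × 2.92 = 5.793 mg/h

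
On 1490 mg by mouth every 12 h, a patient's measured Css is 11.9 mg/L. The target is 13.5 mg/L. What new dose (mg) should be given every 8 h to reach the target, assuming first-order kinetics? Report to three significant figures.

With linear kinetics, Css is proportional to dose rate (D/τ) at fixed clearance.
D₂ = D₁ × (Css,target / Css,current) × (τ₂/τ₁) = 1490 × (13.5/11.9) × (8/12) = 1127 mg

1130 mg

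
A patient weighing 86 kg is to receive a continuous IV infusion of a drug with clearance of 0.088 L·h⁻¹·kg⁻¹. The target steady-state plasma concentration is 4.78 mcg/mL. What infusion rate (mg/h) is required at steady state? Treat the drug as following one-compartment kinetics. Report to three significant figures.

CL = 0.088 L·h⁻¹·kg⁻¹ × 86 kg = 7.568 L/h
Infusion rate = CL · Css = 7.568 L/h × 4.78 mg/L = 36.18 mg/h

36.2 mg/h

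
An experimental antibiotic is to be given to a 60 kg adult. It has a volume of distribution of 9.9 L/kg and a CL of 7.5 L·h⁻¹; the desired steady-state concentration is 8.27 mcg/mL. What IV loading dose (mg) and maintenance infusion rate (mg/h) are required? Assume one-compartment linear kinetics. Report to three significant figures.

Vd = 9.9 L/kg × 60 kg = 594.0 L
Loading dose = Vd × C = 594.0 × 8.27 = 4912 mg
Maintenance infusion rate = CL × Css = 7.500 × 8.27 = 62.03 mg/h

(a) 4910 mg; (b) 62.0 mg/h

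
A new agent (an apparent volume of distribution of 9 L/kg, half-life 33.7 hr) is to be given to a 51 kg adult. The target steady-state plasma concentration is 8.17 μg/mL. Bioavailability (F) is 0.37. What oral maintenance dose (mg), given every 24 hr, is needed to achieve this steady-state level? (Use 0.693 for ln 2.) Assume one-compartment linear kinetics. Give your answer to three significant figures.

Total Vd = 9 × 51 = 459.0 L
k = 0.693/33.7 = 0.02056 h⁻¹, so CL = k·Vd = 0.02056 × 459.0 = 9.437 L/h
D = CL × Css × τ / F = 9.437 × 8.17 × 24 / 0.37 = 5001 mg

5000 mg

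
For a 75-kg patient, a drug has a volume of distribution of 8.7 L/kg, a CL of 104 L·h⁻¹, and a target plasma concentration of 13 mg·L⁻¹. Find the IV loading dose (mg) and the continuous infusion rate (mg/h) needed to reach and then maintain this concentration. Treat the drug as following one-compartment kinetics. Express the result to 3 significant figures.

Total Vd = 8.7 × 75 = 652.5 L
Loading: fill Vd to C_target → 652.5 L × 13 mg/L = 8483 mg
Maintenance: replace elimination → rate = CL × Css = 104.0 × 13 = 1352 mg/h

(a) 8480 mg; (b) 1350 mg/h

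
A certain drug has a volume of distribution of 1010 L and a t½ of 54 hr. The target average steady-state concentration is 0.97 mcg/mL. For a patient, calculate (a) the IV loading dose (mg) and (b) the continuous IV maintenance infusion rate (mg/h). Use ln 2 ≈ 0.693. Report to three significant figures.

LD = Vd × C = 1010 × 0.97 = 979.7 mg
CL = 0.693 × Vd / t½ = 0.693 × 1010 / 54 = 12.96 L/h
Infusion rate = CL × Css = 12.96 × 0.97 = 12.57 mg/h

(a) 980 mg; (b) 12.6 mg/h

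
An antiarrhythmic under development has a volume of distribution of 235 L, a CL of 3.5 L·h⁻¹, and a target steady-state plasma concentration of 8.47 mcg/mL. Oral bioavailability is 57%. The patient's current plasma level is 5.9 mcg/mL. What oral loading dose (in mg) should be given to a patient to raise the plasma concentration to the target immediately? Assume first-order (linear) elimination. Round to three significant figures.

The loading dose fills Vd to the target concentration.
Concentration deficit ΔC = 8.47 − 5.9 = 2.570 mg/L
LD = Vd × ΔC / F = 235.0 × 2.570 / 0.57 = 1060 mg

1060 mg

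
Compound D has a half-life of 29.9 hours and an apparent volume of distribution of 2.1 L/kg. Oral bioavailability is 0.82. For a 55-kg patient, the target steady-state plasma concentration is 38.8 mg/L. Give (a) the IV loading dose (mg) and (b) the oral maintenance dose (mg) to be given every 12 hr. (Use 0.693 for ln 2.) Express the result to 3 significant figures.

(a) 4480 mg; (b) 1520 mg

Total Vd = 2.1 × 55 = 115.5 L
LD = Vd × C = 115.5 × 38.8 = 4481 mg
CL = 0.693 × Vd / t½ = 0.693 × 115.5 / 29.9 = 2.677 L/h
D = CL × Css × τ / F = 2.677 × 38.8 × 12 / 0.82 = 1520 mg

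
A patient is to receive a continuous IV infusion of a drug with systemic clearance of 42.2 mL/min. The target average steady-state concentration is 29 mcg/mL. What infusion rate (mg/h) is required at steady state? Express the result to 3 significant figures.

73.4 mg/h

CL = 42.2 mL/min = 42.2 × 0.06 = 2.532 L/h
At steady state, infusion rate equals elimination rate: rate in = CL × Css.
R₀ = 2.532 × 29 = 73.43 mg/h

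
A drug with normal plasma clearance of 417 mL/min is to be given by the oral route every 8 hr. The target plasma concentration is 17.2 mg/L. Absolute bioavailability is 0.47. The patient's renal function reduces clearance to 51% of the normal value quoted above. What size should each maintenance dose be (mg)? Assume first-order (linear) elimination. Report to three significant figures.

3740 mg

Convert clearance: 417 mL/min × 60 min/h ÷ 1000 mL/L = 25.02 L/h
Patient clearance = 0.51 × 25.02 = 12.76 L/h
At steady state, dose per interval replaces the amount cleared in that interval: F·D/τ = CL·Css.
D = CL × Css × τ / F = 12.76 × 17.2 × 8 / 0.47 = 3736 mg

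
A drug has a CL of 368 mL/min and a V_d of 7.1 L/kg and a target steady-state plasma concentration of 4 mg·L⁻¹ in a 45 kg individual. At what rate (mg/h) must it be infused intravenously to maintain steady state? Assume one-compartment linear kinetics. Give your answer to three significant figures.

88.3 mg/h

CL = 368 mL/min × 60/1000 = 22.08 L/h
Vd does not affect the maintenance rate; only clearance governs steady-state input.
Infusion rate = CL · Css = 22.08 L/h × 4 mg/L = 88.32 mg/h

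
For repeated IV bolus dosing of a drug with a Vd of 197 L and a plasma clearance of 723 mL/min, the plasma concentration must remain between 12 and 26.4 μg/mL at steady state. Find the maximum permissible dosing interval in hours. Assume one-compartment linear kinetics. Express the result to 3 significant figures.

3.58 h

CL = 723 mL/min = 723 × 0.06 = 43.38 L/h
k = CL / Vd = 43.38 / 197.0 = 0.2202 h⁻¹
Between IV bolus doses, concentration decays as C = C₀·e^(−kτ), so C_peak/C_trough = e^(kτ).
τ_max = ln(C_peak/C_trough) / k = ln(26.4/12) / 0.2202 = 0.7885 / 0.2202 = 3.581 h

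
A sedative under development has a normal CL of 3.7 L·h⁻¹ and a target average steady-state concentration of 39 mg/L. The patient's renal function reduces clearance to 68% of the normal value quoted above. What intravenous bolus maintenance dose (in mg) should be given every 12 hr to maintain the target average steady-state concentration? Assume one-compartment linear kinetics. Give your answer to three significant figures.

Patient clearance = 0.68 × 3.700 = 2.516 L/h
D = CL × Css × τ = 2.516 × 39 × 12 = 1177 mg

1180 mg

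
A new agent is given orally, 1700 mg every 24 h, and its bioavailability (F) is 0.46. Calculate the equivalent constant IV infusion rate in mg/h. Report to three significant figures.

32.6 mg/h

Equivalent systemic input: infusion rate = F·D/τ.
Rate = 0.46 × 1700 / 24 = 32.58 mg/h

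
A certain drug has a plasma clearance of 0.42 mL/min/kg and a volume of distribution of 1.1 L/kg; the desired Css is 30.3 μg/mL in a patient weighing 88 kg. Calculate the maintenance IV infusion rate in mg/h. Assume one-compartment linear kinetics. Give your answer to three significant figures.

67.2 mg/h

CL = 0.42 mL/min/kg × 88 kg = 36.96 mL/min = 36.96 × 60/1000 = 2.218 L/h
Maintenance depends on clearance, not Vd — rate in must match rate out.
R₀ = 2.218 × 30.3 = 67.21 mg/h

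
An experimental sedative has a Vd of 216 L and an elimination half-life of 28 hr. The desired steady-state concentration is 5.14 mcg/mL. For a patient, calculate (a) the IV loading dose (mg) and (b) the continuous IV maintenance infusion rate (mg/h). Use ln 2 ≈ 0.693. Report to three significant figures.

LD = Vd × C = 216.0 × 5.14 = 1110 mg
CL = 0.693 × Vd / t½ = 0.693 × 216.0 / 28 = 5.346 L/h
Infusion rate = CL × Css = 5.346 × 5.14 = 27.48 mg/h

(a) 1110 mg; (b) 27.5 mg/h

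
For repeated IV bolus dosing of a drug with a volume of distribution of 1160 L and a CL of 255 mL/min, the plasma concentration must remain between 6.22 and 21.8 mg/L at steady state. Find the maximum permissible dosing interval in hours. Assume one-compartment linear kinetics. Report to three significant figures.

95.1 h

CL = 255 mL/min = 255 × 0.06 = 15.30 L/h
k = CL / Vd = 15.30 / 1160 = 0.01319 h⁻¹
Between IV bolus doses, concentration decays as C = C₀·e^(−kτ), so C_peak/C_trough = e^(kτ).
τ_max = ln(C_peak/C_trough) / k = ln(21.8/6.22) / 0.01319 = 1.254 / 0.01319 = 95.07 h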